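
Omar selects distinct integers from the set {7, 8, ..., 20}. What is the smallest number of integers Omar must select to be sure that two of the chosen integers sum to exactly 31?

10

A set avoiding the sum 31 can contain at most one of each pair {x, 31−x}, plus the 4 elements whose complement lies outside the range.
The integers 7, …, 15 (9 of them) are such a set: any two sum to at least 7+8 = 15 and at most 14+15 = 29 < 31.
Any 10th integer completes one of the 5 pairs, so 10 choices force a sum of 31.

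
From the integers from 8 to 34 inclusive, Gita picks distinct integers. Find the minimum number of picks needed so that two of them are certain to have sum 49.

18

Two chosen integers sum to 49 exactly when both halves of some pair {x, 49−x} with 15 ≤ x ≤ 49−x ≤ 34 are chosen — 10 such pairs.
The remaining 7 elements (those with no distinct partner in range) can never complete a 49-sum, so the worst case takes all of them and one from each pair: 7 + 10 = 17.
By pigeonhole, the 18th integer has to be the second member of some pair, so 17 + 1 = 18.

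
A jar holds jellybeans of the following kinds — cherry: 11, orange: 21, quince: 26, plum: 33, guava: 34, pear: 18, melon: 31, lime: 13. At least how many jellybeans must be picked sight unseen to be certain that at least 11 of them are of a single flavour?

81

An adversary could hand out at most 10 jellybeans per flavour: 10 + 10 + 10 + 10 + 10 + 10 + 10 + 10 = 80 jellybeans and still no flavour has 11.
By pigeonhole, one more jellybean lands in a flavour already at 10, so 81 draws are enough and 80 are not.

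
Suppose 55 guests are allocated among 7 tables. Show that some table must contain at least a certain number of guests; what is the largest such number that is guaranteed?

8

By pigeonhole, the 7 tables are the holes and the 55 guests are the pigeons.
If every table held at most 7 guests, the total would be at most 7 × 7 = 49, which is less than 55.
So some table holds at least ⌈55/7⌉ = 8 guests.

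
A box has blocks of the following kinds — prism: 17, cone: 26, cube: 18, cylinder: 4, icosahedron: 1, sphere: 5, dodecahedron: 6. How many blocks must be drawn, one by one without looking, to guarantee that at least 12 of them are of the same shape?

An adversary could hand out at most 11 blocks per shape (4 shapes run out sooner): 11 + 11 + 11 + 4 + 1 + 5 + 6 = 49 blocks and still no shape has 12.
By the pigeonhole principle, one more block lands in a shape already at 11, so 50 draws are enough and 49 are not.

50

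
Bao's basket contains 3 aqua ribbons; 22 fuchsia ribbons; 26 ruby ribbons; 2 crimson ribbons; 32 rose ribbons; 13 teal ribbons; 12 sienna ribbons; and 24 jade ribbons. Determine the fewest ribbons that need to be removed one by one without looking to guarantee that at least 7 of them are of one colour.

42

An adversary could hand out at most 6 ribbons per colour (aqua, crimson run out sooner): 3 + 6 + 6 + 2 + 6 + 6 + 6 + 6 = 41 ribbons and still no colour has 7.
One more ribbon lands in a colour already at 6, so 42 draws are enough and 41 are not.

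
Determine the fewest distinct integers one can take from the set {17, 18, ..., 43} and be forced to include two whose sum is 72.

21

A set avoiding the sum 72 can contain at most one of each pair {x, 72−x}, plus the 13 elements whose complement lies outside the range or equal to its own complement.
The integers 17, …, 36 (20 of them) are such a set: any two sum to at least 17+18 = 35 and at most 35+36 = 71 < 72.
Pigeonhole: any 21st integer completes one of the 7 pairs, so 21 choices force a sum of 72.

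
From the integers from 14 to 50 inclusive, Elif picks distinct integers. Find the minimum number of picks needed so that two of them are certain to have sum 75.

Two chosen integers sum to 75 exactly when both halves of some pair {x, 75−x} with 25 ≤ x ≤ 75−x ≤ 50 are chosen — 13 such pairs.
The remaining 11 elements (those with no distinct partner in range) can never complete a 75-sum, so the worst case takes all of them and one from each pair: 11 + 13 = 24.
The 25th integer has to be the second member of some pair, so 24 + 1 = 25.

25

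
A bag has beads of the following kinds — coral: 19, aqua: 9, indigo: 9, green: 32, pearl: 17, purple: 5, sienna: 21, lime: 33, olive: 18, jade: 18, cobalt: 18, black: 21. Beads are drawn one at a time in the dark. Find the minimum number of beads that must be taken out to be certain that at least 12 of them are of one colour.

123

Pigeonhole: put each drawn bead into a box by colour. The largest draw with every box below 12 takes min(count, 11) from each colour; colours with fewer than 11 contribute all they have.
Σ min(cᵢ, 11) = 11 + 9 + 9 + 11 + 11 + 5 + 11 + 11 + 11 + 11 + 11 + 11 = 122.
Draw number 122 + 1 = 123 must push one box to 12.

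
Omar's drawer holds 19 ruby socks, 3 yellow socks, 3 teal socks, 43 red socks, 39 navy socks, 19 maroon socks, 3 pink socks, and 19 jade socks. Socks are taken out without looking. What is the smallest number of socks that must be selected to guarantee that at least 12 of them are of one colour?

An adversary could hand out at most 11 socks per colour (yellow, teal, pink run out sooner): 11 + 3 + 3 + 11 + 11 + 11 + 3 + 11 = 64 socks and still no colour has 12.
By the pigeonhole principle, one more sock lands in a colour already at 11, so 65 draws are enough and 64 are not.

65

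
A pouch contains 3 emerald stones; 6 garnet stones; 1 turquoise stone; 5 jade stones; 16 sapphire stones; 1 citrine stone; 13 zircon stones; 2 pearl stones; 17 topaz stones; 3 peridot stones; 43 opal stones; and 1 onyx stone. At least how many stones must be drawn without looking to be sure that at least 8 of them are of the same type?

An adversary could hand out at most 7 stones per type (8 types run out sooner): 3 + 6 + 1 + 5 + 7 + 1 + 7 + 2 + 7 + 3 + 7 + 1 = 50 stones and still no type has 8.
One more stone lands in a type already at 7, so 51 draws are enough and 50 are not.

51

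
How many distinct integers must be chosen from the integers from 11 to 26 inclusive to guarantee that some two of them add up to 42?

Group the elements by complementary pair {x, 42−x}: {16,26}, {17,25}, {18,24}, …, giving 5 two-element pairs, the single value 21 (it cannot pair with itself since the integers are distinct), and 5 integers whose partner 42−x falls outside [11,26].
Pigeonhole: treating each of those 11 groups as a pigeonhole, one can pick one integer per group — 11 integers — with no two summing to 42.
The 12th integer lands in an occupied pair, forcing a sum of 42.

12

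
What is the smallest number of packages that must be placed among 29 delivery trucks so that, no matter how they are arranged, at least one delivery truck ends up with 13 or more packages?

With 348 packages one could put exactly 12 in each of the 29 delivery trucks, and no delivery truck would reach 13.
Pigeonhole: one more package must land in a delivery truck that already has 12, giving it 13.
So 29 × 12 + 1 = 349 packages are required.

349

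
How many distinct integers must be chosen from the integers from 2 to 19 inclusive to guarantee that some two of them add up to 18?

Group the elements by complementary pair {x, 18−x}: {2,16}, {3,15}, {4,14}, …, giving 7 two-element pairs, the single value 9 (it cannot pair with itself since the integers are distinct), and 3 integers whose partner 18−x falls outside [2,19].
By pigeonhole, treating each of those 11 groups as a pigeonhole, one can pick one integer per group — 11 integers — with no two summing to 18.
The 12th integer lands in an occupied pair, forcing a sum of 18.

12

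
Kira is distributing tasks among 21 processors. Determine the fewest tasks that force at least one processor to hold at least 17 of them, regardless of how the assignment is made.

337

With 336 tasks one could put exactly 16 in each of the 21 processors, and no processor would reach 17.
One more task must land in a processor that already has 16, giving it 17.
So 21 × 16 + 1 = 337 tasks are required.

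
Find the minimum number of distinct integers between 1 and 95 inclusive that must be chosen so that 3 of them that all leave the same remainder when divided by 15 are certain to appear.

31

The 15 residue classes mod 15 are the pigeonholes.
With 30 integers one could put 2 in each residue class and have no class reach 3.
The 31st integer pushes some class to 3, so 15·2 + 1 = 31.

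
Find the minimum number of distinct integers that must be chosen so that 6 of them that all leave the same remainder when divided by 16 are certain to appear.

81

By pigeonhole, the 16 residue classes mod 16 are the pigeonholes.
With 80 integers one could put 5 in each residue class and have no class reach 6.
The 81st integer pushes some class to 6, so 16·5 + 1 = 81.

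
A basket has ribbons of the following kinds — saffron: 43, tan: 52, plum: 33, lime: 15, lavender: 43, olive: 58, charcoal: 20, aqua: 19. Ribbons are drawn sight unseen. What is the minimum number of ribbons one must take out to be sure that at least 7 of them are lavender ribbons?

247

In the worst case for collecting lavender ribbons, every non-lavender ribbon comes out first.
There are 43 + 52 + 33 + 15 + 58 + 20 + 19 = 240 non-lavender ribbons altogether.
After those, each further ribbon must be lavender, so 240 + 7 = 247 draws guarantee 7 lavender ribbons.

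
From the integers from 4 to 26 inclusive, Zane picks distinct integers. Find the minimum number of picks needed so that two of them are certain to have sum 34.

15

A set avoiding the sum 34 can contain at most one of each pair {x, 34−x}, plus the 5 elements whose complement lies outside the range or equal to its own complement.
The integers 4, …, 17 (14 of them) are such a set: any two sum to at least 4+5 = 9 and at most 16+17 = 33 < 34.
Any 15th integer completes one of the 9 pairs, so 15 choices force a sum of 34.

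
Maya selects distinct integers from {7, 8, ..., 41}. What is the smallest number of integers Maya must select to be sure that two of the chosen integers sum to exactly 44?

21

Group the elements by complementary pair {x, 44−x}: {7,37}, {8,36}, {9,35}, …, giving 15 two-element pairs, the single value 22 (it cannot pair with itself since the integers are distinct), and 4 integers whose partner 44−x falls outside [7,41].
Treating each of those 20 groups as a pigeonhole, one can pick one integer per group — 20 integers — with no two summing to 44.
The 21st integer lands in an occupied pair, forcing a sum of 44.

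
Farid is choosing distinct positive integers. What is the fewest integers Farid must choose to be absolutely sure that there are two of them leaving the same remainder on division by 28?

29

The 28 residue classes mod 28 are the pigeonholes.
With 28 integers one could put 1 in each residue class and have no class reach 2.
The 29th integer pushes some class to 2, so 28·1 + 1 = 29.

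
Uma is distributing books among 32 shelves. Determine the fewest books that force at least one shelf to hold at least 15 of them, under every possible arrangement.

With 448 books one could put exactly 14 in each of the 32 shelves, and no shelf would reach 15.
One more book must land in a shelf that already has 14, giving it 15.
So 32 × 14 + 1 = 449 books are required.

449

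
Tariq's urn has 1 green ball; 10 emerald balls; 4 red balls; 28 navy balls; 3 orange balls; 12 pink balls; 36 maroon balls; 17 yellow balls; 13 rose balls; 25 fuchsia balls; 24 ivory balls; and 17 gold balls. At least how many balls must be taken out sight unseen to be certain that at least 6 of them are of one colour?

An adversary could hand out at most 5 balls per colour (green, red, orange run out sooner): 1 + 5 + 4 + 5 + 3 + 5 + 5 + 5 + 5 + 5 + 5 + 5 = 53 balls and still no colour has 6.
By the pigeonhole principle, one more ball lands in a colour already at 5, so 54 draws are enough and 53 are not.

54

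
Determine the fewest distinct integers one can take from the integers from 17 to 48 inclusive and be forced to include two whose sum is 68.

Two chosen integers sum to 68 exactly when both halves of some pair {x, 68−x} with 20 ≤ x ≤ 68−x ≤ 48 are chosen — 14 such pairs.
The remaining 4 elements (those with no distinct partner in range) can never complete a 68-sum, so the worst case takes all of them and one from each pair: 4 + 14 = 18.
The 19th integer has to be the second member of some pair, so 18 + 1 = 19.

19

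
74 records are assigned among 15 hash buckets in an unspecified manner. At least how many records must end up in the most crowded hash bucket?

By the pigeonhole principle, the 15 hash buckets are the holes and the 74 records are the pigeons.
If every hash bucket held at most 4 records, the total would be at most 15 × 4 = 60, which is less than 74.
So some hash bucket holds at least ⌈74/15⌉ = 5 records.

5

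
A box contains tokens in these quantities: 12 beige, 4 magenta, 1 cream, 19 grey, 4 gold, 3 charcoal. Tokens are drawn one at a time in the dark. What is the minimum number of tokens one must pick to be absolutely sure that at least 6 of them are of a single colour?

23

By the pigeonhole principle, put each drawn token into a box by colour. The largest draw with every box below 6 takes min(count, 5) from each colour; colours with fewer than 5 contribute all they have.
Σ min(cᵢ, 5) = 5 + 4 + 1 + 5 + 4 + 3 = 22.
Draw number 22 + 1 = 23 must push one box to 6.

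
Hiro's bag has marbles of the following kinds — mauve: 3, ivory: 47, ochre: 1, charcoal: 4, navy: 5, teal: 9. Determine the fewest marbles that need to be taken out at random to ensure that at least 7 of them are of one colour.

An adversary could hand out at most 6 marbles per colour (4 colours run out sooner): 3 + 6 + 1 + 4 + 5 + 6 = 25 marbles and still no colour has 7.
Pigeonhole: one more marble lands in a colour already at 6, so 26 draws are enough and 25 are not.

26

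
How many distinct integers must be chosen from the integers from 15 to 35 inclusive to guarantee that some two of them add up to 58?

16

A set avoiding the sum 58 can contain at most one of each pair {x, 58−x}, plus the 9 elements whose complement lies outside the range or equal to its own complement.
The integers 15, …, 29 (15 of them) are such a set: any two sum to at least 15+16 = 31 and at most 28+29 = 57 < 58.
Pigeonhole: any 16th integer completes one of the 6 pairs, so 16 choices force a sum of 58.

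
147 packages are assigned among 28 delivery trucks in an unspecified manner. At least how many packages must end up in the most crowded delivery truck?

By the pigeonhole principle, the 28 delivery trucks are the holes and the 147 packages are the pigeons.
If every delivery truck held at most 5 packages, the total would be at most 28 × 5 = 140, which is less than 147.
So some delivery truck holds at least ⌈147/28⌉ = 6 packages.

6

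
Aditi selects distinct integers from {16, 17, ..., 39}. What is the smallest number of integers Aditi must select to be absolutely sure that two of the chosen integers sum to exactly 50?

A set avoiding the sum 50 can contain at most one of each pair {x, 50−x}, plus the 6 elements whose complement lies outside the range or equal to its own complement.
The integers 25, …, 39 (15 of them) are such a set: any two sum to at least 25+26 = 51 > 50.
By the pigeonhole principle, any 16th integer completes one of the 9 pairs, so 16 choices force a sum of 50.

16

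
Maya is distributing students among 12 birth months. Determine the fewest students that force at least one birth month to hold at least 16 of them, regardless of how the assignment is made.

With 180 students one could put exactly 15 in each of the 12 birth months, and no birth month would reach 16.
One more student must land in a birth month that already has 15, giving it 16.
So 12 × 15 + 1 = 181 students are required.

181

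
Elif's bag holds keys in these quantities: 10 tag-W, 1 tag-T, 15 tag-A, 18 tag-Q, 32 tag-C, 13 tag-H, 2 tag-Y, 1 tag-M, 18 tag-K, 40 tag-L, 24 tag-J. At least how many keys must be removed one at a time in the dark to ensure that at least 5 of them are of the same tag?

By pigeonhole, the 11 tags are the holes; the keys drawn are the pigeons.
To avoid 5 of any one tag, the worst case takes at most 4 of each tag, or every key of a tag that has fewer than 4.
That gives 4 + 1 + 4 + 4 + 4 + 4 + 2 + 1 + 4 + 4 + 4 = 36 keys with no tag reaching 5.
The next key forces some tag to 5, so 36 + 1 = 37.

37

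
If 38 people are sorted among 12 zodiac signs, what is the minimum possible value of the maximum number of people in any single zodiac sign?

The 12 zodiac signs are the holes and the 38 people are the pigeons.
If every zodiac sign held at most 3 people, the total would be at most 12 × 3 = 36, which is less than 38.
So some zodiac sign holds at least ⌈38/12⌉ = 4 people.

4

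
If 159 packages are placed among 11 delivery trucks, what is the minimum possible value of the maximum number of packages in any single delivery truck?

15

By the pigeonhole principle, the 11 delivery trucks are the holes and the 159 packages are the pigeons.
If every delivery truck held at most 14 packages, the total would be at most 11 × 14 = 154, which is less than 159.
So some delivery truck holds at least ⌈159/11⌉ = 15 packages.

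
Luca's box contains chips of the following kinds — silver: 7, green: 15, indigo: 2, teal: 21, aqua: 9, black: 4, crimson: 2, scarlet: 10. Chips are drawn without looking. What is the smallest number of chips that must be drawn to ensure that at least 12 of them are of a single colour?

57

An adversary could hand out at most 11 chips per colour (6 colours run out sooner): 7 + 11 + 2 + 11 + 9 + 4 + 2 + 10 = 56 chips and still no colour has 12.
Pigeonhole: one more chip lands in a colour already at 11, so 57 draws are enough and 56 are not.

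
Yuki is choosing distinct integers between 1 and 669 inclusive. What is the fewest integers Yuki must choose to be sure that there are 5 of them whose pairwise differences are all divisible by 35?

141

Integers whose pairwise differences are multiples of 35 are exactly those sharing a remainder mod 35. Pigeonhole: the 35 residue classes mod 35 are the pigeonholes.
With 140 integers one could put 4 in each residue class and have no class reach 5.
The 141st integer pushes some class to 5, so 35·4 + 1 = 141.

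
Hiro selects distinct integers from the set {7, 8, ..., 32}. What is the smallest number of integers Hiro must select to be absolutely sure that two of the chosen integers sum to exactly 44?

A set avoiding the sum 44 can contain at most one of each pair {x, 44−x}, plus the 6 elements whose complement lies outside the range or equal to its own complement.
The integers 7, …, 22 (16 of them) are such a set: any two sum to at least 7+8 = 15 and at most 21+22 = 43 < 44.
By the pigeonhole principle, any 17th integer completes one of the 10 pairs, so 17 choices force a sum of 44.

17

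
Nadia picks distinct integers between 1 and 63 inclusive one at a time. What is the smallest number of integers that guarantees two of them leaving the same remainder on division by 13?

14

The 13 residue classes mod 13 are the pigeonholes.
With 13 integers one could put 1 in each residue class and have no class reach 2.
The 14th integer pushes some class to 2, so 13·1 + 1 = 14.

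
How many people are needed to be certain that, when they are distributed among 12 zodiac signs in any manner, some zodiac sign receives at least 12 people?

With 132 people one could put exactly 11 in each of the 12 zodiac signs, and no zodiac sign would reach 12.
By the pigeonhole principle, one more person must land in a zodiac sign that already has 11, giving it 12.
So 12 × 11 + 1 = 133 people are required.

133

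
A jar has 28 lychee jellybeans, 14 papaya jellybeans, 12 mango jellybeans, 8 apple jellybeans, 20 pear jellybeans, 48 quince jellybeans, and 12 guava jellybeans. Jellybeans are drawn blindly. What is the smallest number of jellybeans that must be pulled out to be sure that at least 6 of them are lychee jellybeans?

In the worst case for collecting lychee jellybeans, every non-lychee jellybean comes out first.
There are 14 + 12 + 8 + 20 + 48 + 12 = 114 non-lychee jellybeans altogether.
After those, each further jellybean must be lychee, so 114 + 6 = 120 draws guarantee 6 lychee jellybeans.

120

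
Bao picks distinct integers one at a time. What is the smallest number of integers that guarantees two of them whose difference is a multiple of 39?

Integers whose pairwise differences are multiples of 39 are exactly those sharing a remainder mod 39. The 39 residue classes mod 39 are the pigeonholes.
With 39 integers one could put 1 in each residue class and have no class reach 2.
The 40th integer pushes some class to 2, so 39·1 + 1 = 40.

40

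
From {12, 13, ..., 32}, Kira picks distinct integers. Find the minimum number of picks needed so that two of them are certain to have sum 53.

Two chosen integers sum to 53 exactly when both halves of some pair {x, 53−x} with 21 ≤ x ≤ 53−x ≤ 32 are chosen — 6 such pairs.
The remaining 9 elements (those with no distinct partner in range) can never complete a 53-sum, so the worst case takes all of them and one from each pair: 9 + 6 = 15.
The 16th integer has to be the second member of some pair, so 15 + 1 = 16.

16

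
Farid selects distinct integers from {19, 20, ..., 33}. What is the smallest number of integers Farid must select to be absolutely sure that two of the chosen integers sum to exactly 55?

A set avoiding the sum 55 can contain at most one of each pair {x, 55−x}, plus the 3 elements whose complement lies outside the range.
The integers 19, …, 27 (9 of them) are such a set: any two sum to at least 19+20 = 39 and at most 26+27 = 53 < 55.
Any 10th integer completes one of the 6 pairs, so 10 choices force a sum of 55.

10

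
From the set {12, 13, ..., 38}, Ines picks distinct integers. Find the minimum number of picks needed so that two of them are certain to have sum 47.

16

A set avoiding the sum 47 can contain at most one of each pair {x, 47−x}, plus the 3 elements whose complement lies outside the range.
The integers 24, …, 38 (15 of them) are such a set: any two sum to at least 24+25 = 49 > 47.
Any 16th integer completes one of the 12 pairs, so 16 choices force a sum of 47.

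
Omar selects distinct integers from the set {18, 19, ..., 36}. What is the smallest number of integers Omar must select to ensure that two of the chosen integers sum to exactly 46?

Group the elements by complementary pair {x, 46−x}: {18,28}, {19,27}, {20,26}, …, giving 5 two-element pairs; the single value 23 (it cannot pair with itself since the integers are distinct); and 8 integers whose partner 46−x falls outside [18,36].
By the pigeonhole principle, treating each of those 14 groups as a pigeonhole, one can pick one integer per group — 14 integers — with no two summing to 46.
The 15th integer lands in an occupied pair, forcing a sum of 46.

15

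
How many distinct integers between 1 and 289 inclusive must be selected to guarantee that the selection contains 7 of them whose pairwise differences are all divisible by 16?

Integers whose pairwise differences are multiples of 16 are exactly those sharing a remainder mod 16. The 16 residue classes mod 16 are the pigeonholes.
With 96 integers one could put 6 in each residue class and have no class reach 7.
The 97th integer pushes some class to 7, so 16·6 + 1 = 97.

97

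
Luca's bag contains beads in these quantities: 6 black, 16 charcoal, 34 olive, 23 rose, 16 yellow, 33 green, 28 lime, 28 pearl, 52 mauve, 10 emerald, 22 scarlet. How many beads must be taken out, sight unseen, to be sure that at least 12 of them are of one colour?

An adversary could hand out at most 11 beads per colour (black, emerald run out sooner): 6 + 11 + 11 + 11 + 11 + 11 + 11 + 11 + 11 + 10 + 11 = 115 beads and still no colour has 12.
One more bead lands in a colour already at 11, so 116 draws are enough and 115 are not.

116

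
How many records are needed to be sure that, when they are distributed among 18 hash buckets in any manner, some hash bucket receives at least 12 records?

199

With 198 records one could put exactly 11 in each of the 18 hash buckets, and no hash bucket would reach 12.
One more record must land in a hash bucket that already has 11, giving it 12.
So 18 × 11 + 1 = 199 records are required.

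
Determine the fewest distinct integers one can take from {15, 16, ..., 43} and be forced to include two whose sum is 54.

18

Group the elements by complementary pair {x, 54−x}: {15,39}, {16,38}, {17,37}, …, giving 12 two-element pairs, the single value 27 (it cannot pair with itself since the integers are distinct), and 4 integers whose partner 54−x falls outside [15,43].
Treating each of those 17 groups as a pigeonhole, one can pick one integer per group — 17 integers — with no two summing to 54.
The 18th integer lands in an occupied pair, forcing a sum of 54.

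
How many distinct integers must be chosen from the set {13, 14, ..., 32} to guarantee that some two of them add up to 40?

14

Two chosen integers sum to 40 exactly when both halves of some pair {x, 40−x} with 13 ≤ x ≤ 40−x ≤ 27 are chosen — 7 such pairs.
The remaining 6 elements (those with no distinct partner in range) can never complete a 40-sum, so the worst case takes all of them and one from each pair: 6 + 7 = 13.
By pigeonhole, the 14th integer has to be the second member of some pair, so 13 + 1 = 14.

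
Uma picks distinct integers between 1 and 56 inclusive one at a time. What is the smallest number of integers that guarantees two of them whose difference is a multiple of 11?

12

Integers whose pairwise differences are multiples of 11 are exactly those sharing a remainder mod 11. By pigeonhole, the 11 residue classes mod 11 are the pigeonholes.
With 11 integers one could put 1 in each residue class and have no class reach 2.
The 12th integer pushes some class to 2, so 11·1 + 1 = 12.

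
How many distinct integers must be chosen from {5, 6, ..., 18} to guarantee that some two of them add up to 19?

Group the elements by complementary pair {x, 19−x}: {5,14}, {6,13}, {7,12}, …, giving 5 two-element pairs and 4 integers whose partner 19−x falls outside [5,18].
Pigeonhole: treating each of those 9 groups as a pigeonhole, one can pick one integer per group — 9 integers — with no two summing to 19.
The 10th integer lands in an occupied pair, forcing a sum of 19.

10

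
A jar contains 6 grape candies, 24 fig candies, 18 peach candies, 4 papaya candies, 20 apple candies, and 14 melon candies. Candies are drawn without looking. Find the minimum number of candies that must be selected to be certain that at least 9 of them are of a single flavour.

43

The 6 flavours are the holes; the candies drawn are the pigeons.
To avoid 9 of any one flavour, the worst case takes at most 8 of each flavour, or every candy of a flavour that has fewer than 8.
That gives 6 + 8 + 8 + 4 + 8 + 8 = 42 candies with no flavour reaching 9.
The next candy forces some flavour to 9, so 42 + 1 = 43.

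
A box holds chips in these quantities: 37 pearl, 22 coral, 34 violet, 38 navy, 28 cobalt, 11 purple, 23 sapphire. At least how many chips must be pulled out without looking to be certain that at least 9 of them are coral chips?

In the worst case for collecting coral chips, every non-coral chip comes out first.
There are 37 + 34 + 38 + 28 + 11 + 23 = 171 non-coral chips altogether.
After those, each further chip must be coral, so 171 + 9 = 180 draws guarantee 9 coral chips.

180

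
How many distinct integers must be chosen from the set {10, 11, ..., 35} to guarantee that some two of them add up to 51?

A set avoiding the sum 51 can contain at most one of each pair {x, 51−x}, plus the 6 elements whose complement lies outside the range.
The integers 10, …, 25 (16 of them) are such a set: any two sum to at least 10+11 = 21 and at most 24+25 = 49 < 51.
Any 17th integer completes one of the 10 pairs, so 17 choices force a sum of 51.

17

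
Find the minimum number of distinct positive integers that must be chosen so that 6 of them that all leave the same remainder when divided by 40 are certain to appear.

The 40 residue classes mod 40 are the pigeonholes.
With 200 integers one could put 5 in each residue class and have no class reach 6.
The 201st integer pushes some class to 6, so 40·5 + 1 = 201.

201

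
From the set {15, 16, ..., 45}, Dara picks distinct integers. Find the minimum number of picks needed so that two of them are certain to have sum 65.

19

Two chosen integers sum to 65 exactly when both halves of some pair {x, 65−x} with 20 ≤ x ≤ 65−x ≤ 45 are chosen — 13 such pairs.
The remaining 5 elements (those with no distinct partner in range) can never complete a 65-sum, so the worst case takes all of them and one from each pair: 5 + 13 = 18.
By the pigeonhole principle, the 19th integer has to be the second member of some pair, so 18 + 1 = 19.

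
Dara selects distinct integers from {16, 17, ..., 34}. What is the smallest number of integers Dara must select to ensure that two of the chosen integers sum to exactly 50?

11

Two chosen integers sum to 50 exactly when both halves of some pair {x, 50−x} with 16 ≤ x ≤ 50−x ≤ 34 are chosen — 9 such pairs.
The remaining 1 element (those with no distinct partner in range) can never complete a 50-sum, so the worst case takes all of them and one from each pair: 1 + 9 = 10.
By pigeonhole, the 11th integer has to be the second member of some pair, so 10 + 1 = 11.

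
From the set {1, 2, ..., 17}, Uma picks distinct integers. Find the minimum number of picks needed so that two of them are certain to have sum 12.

13

Two chosen integers sum to 12 exactly when both halves of some pair {x, 12−x} with 1 ≤ x ≤ 12−x ≤ 11 are chosen — 5 such pairs.
The remaining 7 elements (those with no distinct partner in range) can never complete a 12-sum, so the worst case takes all of them and one from each pair: 7 + 5 = 12.
The 13th integer has to be the second member of some pair, so 12 + 1 = 13.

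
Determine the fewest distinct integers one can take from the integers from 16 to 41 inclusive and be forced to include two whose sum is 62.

17

A set avoiding the sum 62 can contain at most one of each pair {x, 62−x}, plus the 6 elements whose complement lies outside the range or equal to its own complement.
The integers 16, …, 31 (16 of them) are such a set: any two sum to at least 16+17 = 33 and at most 30+31 = 61 < 62.
Any 17th integer completes one of the 10 pairs, so 17 choices force a sum of 62.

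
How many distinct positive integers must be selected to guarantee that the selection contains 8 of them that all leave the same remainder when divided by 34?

239

The 34 residue classes mod 34 are the pigeonholes.
With 238 integers one could put 7 in each residue class and have no class reach 8.
The 239th integer pushes some class to 8, so 34·7 + 1 = 239.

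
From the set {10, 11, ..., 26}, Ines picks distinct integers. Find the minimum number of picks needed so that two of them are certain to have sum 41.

Two chosen integers sum to 41 exactly when both halves of some pair {x, 41−x} with 15 ≤ x ≤ 41−x ≤ 26 are chosen — 6 such pairs.
The remaining 5 elements (those with no distinct partner in range) can never complete a 41-sum, so the worst case takes all of them and one from each pair: 5 + 6 = 11.
By pigeonhole, the 12th integer has to be the second member of some pair, so 11 + 1 = 12.

12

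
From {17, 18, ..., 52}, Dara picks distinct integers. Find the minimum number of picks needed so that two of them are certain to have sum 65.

21

A set avoiding the sum 65 can contain at most one of each pair {x, 65−x}, plus the 4 elements whose complement lies outside the range.
The integers 33, …, 52 (20 of them) are such a set: any two sum to at least 33+34 = 67 > 65.
Any 21st integer completes one of the 16 pairs, so 21 choices force a sum of 65.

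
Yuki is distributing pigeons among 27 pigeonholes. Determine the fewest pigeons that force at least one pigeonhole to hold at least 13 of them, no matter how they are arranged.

325

With 324 pigeons one could put exactly 12 in each of the 27 pigeonholes, and no pigeonhole would reach 13.
Pigeonhole: one more pigeon must land in a pigeonhole that already has 12, giving it 13.
So 27 × 12 + 1 = 325 pigeons are required.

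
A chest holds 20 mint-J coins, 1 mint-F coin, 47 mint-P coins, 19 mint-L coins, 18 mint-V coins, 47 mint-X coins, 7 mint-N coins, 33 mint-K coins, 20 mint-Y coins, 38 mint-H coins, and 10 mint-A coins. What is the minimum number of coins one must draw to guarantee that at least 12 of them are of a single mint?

107

Put each drawn coin into a box by mint. The largest draw with every box below 12 takes min(count, 11) from each mint; mints with fewer than 11 contribute all they have.
Σ min(cᵢ, 11) = 11 + 1 + 11 + 11 + 11 + 11 + 7 + 11 + 11 + 11 + 10 = 106.
Draw number 106 + 1 = 107 must push one box to 12.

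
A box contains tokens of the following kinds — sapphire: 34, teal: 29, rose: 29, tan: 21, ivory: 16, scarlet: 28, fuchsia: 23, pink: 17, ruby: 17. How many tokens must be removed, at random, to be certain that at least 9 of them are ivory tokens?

207

In the worst case for collecting ivory tokens, every non-ivory token comes out first.
There are 34 + 29 + 29 + 21 + 28 + 23 + 17 + 17 = 198 non-ivory tokens altogether.
After those, each further token must be ivory, so 198 + 9 = 207 draws guarantee 9 ivory tokens.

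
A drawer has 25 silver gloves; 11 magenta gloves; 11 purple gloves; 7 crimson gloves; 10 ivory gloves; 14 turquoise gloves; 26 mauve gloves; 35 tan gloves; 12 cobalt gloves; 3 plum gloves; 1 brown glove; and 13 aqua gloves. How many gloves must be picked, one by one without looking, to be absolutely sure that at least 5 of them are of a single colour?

The 12 colours are the holes; the gloves drawn are the pigeons.
To avoid 5 of any one colour, the worst case takes at most 4 of each colour, or every glove of a colour that has fewer than 4.
That gives 4 + 4 + 4 + 4 + 4 + 4 + 4 + 4 + 4 + 3 + 1 + 4 = 44 gloves with no colour reaching 5.
The next glove forces some colour to 5, so 44 + 1 = 45.

45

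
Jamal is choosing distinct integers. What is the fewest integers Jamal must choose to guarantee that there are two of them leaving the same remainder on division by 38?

The 38 residue classes mod 38 are the pigeonholes.
With 38 integers one could put 1 in each residue class and have no class reach 2.
The 39th integer pushes some class to 2, so 38·1 + 1 = 39.

39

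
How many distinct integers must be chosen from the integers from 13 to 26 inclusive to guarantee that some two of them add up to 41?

Two chosen integers sum to 41 exactly when both halves of some pair {x, 41−x} with 15 ≤ x ≤ 41−x ≤ 26 are chosen — 6 such pairs.
The remaining 2 elements (those with no distinct partner in range) can never complete a 41-sum, so the worst case takes all of them and one from each pair: 2 + 6 = 8.
Pigeonhole: the 9th integer has to be the second member of some pair, so 8 + 1 = 9.

9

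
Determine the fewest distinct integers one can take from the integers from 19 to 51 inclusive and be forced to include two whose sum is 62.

Two chosen integers sum to 62 exactly when both halves of some pair {x, 62−x} with 19 ≤ x ≤ 62−x ≤ 43 are chosen — 12 such pairs.
The remaining 9 elements (those with no distinct partner in range) can never complete a 62-sum, so the worst case takes all of them and one from each pair: 9 + 12 = 21.
The 22nd integer has to be the second member of some pair, so 21 + 1 = 22.

22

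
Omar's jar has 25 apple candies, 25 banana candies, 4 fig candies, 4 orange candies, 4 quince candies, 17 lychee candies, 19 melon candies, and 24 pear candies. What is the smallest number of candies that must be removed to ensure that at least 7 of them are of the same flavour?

An adversary could hand out at most 6 candies per flavour (fig, orange, quince run out sooner): 6 + 6 + 4 + 4 + 4 + 6 + 6 + 6 = 42 candies and still no flavour has 7.
One more candy lands in a flavour already at 6, so 43 draws are enough and 42 are not.

43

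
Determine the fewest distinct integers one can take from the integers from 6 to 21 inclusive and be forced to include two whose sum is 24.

A set avoiding the sum 24 can contain at most one of each pair {x, 24−x}, plus the 4 elements whose complement lies outside the range or equal to its own complement.
The integers 12, …, 21 (10 of them) are such a set: any two sum to at least 12+13 = 25 > 24.
Any 11th integer completes one of the 6 pairs, so 11 choices force a sum of 24.

11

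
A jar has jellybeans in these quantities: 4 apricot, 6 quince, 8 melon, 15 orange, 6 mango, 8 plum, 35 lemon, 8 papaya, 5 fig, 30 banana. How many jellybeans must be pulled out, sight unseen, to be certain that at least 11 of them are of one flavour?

An adversary could hand out at most 10 jellybeans per flavour (7 flavours run out sooner): 4 + 6 + 8 + 10 + 6 + 8 + 10 + 8 + 5 + 10 = 75 jellybeans and still no flavour has 11.
Pigeonhole: one more jellybean lands in a flavour already at 10, so 76 draws are enough and 75 are not.

76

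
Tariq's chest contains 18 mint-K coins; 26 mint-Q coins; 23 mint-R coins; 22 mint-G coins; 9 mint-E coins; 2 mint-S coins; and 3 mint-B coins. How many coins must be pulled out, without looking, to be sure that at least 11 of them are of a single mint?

By the pigeonhole principle, put each drawn coin into a box by mint. The largest draw with every box below 11 takes min(count, 10) from each mint; mints with fewer than 10 contribute all they have.
Σ min(cᵢ, 10) = 10 + 10 + 10 + 10 + 9 + 2 + 3 = 54.
Draw number 54 + 1 = 55 must push one box to 11.

55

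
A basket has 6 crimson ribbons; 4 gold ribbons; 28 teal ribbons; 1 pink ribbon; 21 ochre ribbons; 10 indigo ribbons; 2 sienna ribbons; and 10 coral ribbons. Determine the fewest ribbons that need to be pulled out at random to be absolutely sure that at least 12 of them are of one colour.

An adversary could hand out at most 11 ribbons per colour (6 colours run out sooner): 6 + 4 + 11 + 1 + 11 + 10 + 2 + 10 = 55 ribbons and still no colour has 12.
One more ribbon lands in a colour already at 11, so 56 draws are enough and 55 are not.

56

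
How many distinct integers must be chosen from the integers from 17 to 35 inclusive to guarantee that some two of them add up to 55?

Two chosen integers sum to 55 exactly when both halves of some pair {x, 55−x} with 20 ≤ x ≤ 55−x ≤ 35 are chosen — 8 such pairs.
The remaining 3 elements (those with no distinct partner in range) can never complete a 55-sum, so the worst case takes all of them and one from each pair: 3 + 8 = 11.
The 12th integer has to be the second member of some pair, so 11 + 1 = 12.

12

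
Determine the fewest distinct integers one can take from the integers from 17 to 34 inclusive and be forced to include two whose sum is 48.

Two chosen integers sum to 48 exactly when both halves of some pair {x, 48−x} with 17 ≤ x ≤ 48−x ≤ 31 are chosen — 7 such pairs.
The remaining 4 elements (those with no distinct partner in range) can never complete a 48-sum, so the worst case takes all of them and one from each pair: 4 + 7 = 11.
By pigeonhole, the 12th integer has to be the second member of some pair, so 11 + 1 = 12.

12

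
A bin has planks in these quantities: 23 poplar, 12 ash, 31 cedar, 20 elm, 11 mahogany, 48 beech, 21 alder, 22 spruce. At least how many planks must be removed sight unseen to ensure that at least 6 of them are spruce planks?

172

In the worst case for collecting spruce planks, every non-spruce plank comes out first.
There are 23 + 12 + 31 + 20 + 11 + 48 + 21 = 166 non-spruce planks altogether.
After those, each further plank must be spruce, so 166 + 6 = 172 draws guarantee 6 spruce planks.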